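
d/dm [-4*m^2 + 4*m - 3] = 4 - 8*m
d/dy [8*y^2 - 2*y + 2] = 16*y - 2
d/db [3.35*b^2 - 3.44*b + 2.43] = 6.7*b - 3.44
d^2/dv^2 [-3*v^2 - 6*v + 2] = -6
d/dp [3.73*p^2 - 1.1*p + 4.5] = 7.46*p - 1.1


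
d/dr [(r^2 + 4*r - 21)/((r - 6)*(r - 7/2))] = 6*(-9*r^2 + 56*r - 77)/(4*r^4 - 76*r^3 + 529*r^2 - 1596*r + 1764)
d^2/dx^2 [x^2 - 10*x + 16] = 2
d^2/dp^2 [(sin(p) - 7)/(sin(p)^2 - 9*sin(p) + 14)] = (-2*sin(p) + cos(p)^2 + 1)/(sin(p) - 2)^3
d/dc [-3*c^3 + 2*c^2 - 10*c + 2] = -9*c^2 + 4*c - 10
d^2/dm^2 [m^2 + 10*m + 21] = 2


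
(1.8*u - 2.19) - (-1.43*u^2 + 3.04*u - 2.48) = 1.43*u^2 - 1.24*u + 0.29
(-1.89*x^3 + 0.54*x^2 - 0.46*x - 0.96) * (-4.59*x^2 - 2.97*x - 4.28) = 8.6751*x^5 + 3.1347*x^4 + 8.5968*x^3 + 3.4614*x^2 + 4.82*x + 4.1088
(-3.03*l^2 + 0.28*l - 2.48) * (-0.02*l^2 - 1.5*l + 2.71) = 0.0606*l^4 + 4.5394*l^3 - 8.5817*l^2 + 4.4788*l - 6.7208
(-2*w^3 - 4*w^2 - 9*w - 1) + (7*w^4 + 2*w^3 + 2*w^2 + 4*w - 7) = 7*w^4 - 2*w^2 - 5*w - 8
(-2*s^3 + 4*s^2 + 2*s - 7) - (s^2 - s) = -2*s^3 + 3*s^2 + 3*s - 7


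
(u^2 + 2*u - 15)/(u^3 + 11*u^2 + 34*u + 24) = (u^2 + 2*u - 15)/(u^3 + 11*u^2 + 34*u + 24)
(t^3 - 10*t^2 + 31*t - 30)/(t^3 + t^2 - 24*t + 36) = (t - 5)/(t + 6)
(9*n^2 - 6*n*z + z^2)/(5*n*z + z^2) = (9*n^2 - 6*n*z + z^2)/(z*(5*n + z))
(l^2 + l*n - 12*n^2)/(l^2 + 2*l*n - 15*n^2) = (l + 4*n)/(l + 5*n)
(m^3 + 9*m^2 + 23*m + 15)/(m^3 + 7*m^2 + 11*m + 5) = (m + 3)/(m + 1)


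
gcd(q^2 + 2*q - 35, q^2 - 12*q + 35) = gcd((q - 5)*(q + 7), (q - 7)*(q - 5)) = q - 5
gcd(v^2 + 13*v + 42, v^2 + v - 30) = v + 6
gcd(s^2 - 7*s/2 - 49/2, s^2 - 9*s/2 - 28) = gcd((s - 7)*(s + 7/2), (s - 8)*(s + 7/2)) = s + 7/2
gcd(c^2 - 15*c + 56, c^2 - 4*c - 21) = c - 7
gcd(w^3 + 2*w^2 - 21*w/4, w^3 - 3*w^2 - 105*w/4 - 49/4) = w + 7/2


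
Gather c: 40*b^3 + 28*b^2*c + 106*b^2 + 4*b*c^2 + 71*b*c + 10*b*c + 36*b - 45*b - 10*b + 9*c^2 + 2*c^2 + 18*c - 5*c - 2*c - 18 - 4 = 40*b^3 + 106*b^2 - 19*b + c^2*(4*b + 11) + c*(28*b^2 + 81*b + 11) - 22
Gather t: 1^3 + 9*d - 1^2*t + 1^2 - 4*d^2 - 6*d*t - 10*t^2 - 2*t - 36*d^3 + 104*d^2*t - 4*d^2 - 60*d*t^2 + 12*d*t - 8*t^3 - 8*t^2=-36*d^3 - 8*d^2 + 9*d - 8*t^3 + t^2*(-60*d - 18) + t*(104*d^2 + 6*d - 3) + 2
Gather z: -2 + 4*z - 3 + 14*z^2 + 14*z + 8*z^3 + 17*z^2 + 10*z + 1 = 8*z^3 + 31*z^2 + 28*z - 4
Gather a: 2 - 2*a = 2 - 2*a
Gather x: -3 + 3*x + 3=3*x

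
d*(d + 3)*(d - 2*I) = d^3 + 3*d^2 - 2*I*d^2 - 6*I*d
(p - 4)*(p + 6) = p^2 + 2*p - 24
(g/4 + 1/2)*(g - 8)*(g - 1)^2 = g^4/4 - 2*g^3 - 3*g^2/4 + 13*g/2 - 4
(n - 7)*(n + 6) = n^2 - n - 42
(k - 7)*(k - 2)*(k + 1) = k^3 - 8*k^2 + 5*k + 14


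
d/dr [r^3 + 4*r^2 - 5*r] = 3*r^2 + 8*r - 5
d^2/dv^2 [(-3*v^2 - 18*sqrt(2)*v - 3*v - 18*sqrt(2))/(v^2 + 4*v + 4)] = 18*(-2*sqrt(2)*v + v + 2*sqrt(2))/(v^4 + 8*v^3 + 24*v^2 + 32*v + 16)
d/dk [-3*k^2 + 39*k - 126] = 39 - 6*k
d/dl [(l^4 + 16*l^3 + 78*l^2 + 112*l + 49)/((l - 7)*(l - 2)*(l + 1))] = (l^4 - 18*l^3 - 156*l^2 + 322*l + 1323)/(l^4 - 18*l^3 + 109*l^2 - 252*l + 196)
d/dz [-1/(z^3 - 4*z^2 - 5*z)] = (3*z^2 - 8*z - 5)/(z^2*(-z^2 + 4*z + 5)^2)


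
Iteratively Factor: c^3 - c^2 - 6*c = (c - 3)*(c^2 + 2*c) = c*(c - 3)*(c + 2)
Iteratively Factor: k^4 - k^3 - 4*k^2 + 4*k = (k + 2)*(k^3 - 3*k^2 + 2*k) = k*(k + 2)*(k^2 - 3*k + 2) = k*(k - 2)*(k + 2)*(k - 1)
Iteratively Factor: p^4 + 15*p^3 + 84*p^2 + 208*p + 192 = (p + 3)*(p^3 + 12*p^2 + 48*p + 64) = (p + 3)*(p + 4)*(p^2 + 8*p + 16) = (p + 3)*(p + 4)^2*(p + 4)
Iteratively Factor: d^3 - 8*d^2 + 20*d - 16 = (d - 2)*(d^2 - 6*d + 8) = (d - 4)*(d - 2)*(d - 2)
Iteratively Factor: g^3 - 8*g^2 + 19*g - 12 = (g - 3)*(g^2 - 5*g + 4) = (g - 3)*(g - 1)*(g - 4)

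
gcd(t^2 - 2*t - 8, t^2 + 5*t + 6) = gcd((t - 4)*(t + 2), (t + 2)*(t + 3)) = t + 2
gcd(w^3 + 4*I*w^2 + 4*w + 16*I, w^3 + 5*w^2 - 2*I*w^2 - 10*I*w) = w - 2*I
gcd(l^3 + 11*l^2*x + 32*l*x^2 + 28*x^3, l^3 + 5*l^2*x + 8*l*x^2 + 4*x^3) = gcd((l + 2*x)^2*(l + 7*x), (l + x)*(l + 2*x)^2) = l^2 + 4*l*x + 4*x^2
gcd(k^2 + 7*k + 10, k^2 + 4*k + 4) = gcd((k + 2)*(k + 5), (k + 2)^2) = k + 2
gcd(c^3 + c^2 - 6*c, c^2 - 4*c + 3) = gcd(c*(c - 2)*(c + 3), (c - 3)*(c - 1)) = 1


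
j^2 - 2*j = j*(j - 2)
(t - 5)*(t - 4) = t^2 - 9*t + 20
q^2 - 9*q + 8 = (q - 8)*(q - 1)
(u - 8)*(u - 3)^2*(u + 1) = u^4 - 13*u^3 + 43*u^2 - 15*u - 72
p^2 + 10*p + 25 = (p + 5)^2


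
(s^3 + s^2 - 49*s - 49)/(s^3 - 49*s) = (s + 1)/s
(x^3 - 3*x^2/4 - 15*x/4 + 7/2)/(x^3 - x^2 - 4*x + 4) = (x - 7/4)/(x - 2)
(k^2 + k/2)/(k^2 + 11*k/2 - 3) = k*(2*k + 1)/(2*k^2 + 11*k - 6)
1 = 1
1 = 1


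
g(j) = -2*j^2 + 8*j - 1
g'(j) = 8 - 4*j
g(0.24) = 0.80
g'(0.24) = 7.04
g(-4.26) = -71.38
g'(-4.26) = 25.04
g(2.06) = 6.99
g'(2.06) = -0.24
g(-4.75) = -84.12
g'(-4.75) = 27.00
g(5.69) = -20.23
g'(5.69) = -14.76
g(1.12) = 5.45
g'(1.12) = 3.52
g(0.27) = 1.01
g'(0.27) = 6.92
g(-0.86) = -9.36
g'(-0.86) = 11.44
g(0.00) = -1.00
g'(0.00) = 8.00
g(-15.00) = -571.00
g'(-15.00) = 68.00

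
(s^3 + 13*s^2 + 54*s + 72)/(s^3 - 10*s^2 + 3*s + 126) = (s^2 + 10*s + 24)/(s^2 - 13*s + 42)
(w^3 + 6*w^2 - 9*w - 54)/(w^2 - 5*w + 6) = (w^2 + 9*w + 18)/(w - 2)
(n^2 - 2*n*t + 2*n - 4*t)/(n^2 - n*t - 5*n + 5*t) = (n^2 - 2*n*t + 2*n - 4*t)/(n^2 - n*t - 5*n + 5*t)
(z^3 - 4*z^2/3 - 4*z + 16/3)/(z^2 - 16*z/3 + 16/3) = (z^2 - 4)/(z - 4)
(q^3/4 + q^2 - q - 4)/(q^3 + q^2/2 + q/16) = 4*(q^3 + 4*q^2 - 4*q - 16)/(q*(16*q^2 + 8*q + 1))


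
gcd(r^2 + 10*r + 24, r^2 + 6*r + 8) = r + 4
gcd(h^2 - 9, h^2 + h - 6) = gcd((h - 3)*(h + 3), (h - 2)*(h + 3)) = h + 3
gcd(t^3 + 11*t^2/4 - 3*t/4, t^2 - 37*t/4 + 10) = 1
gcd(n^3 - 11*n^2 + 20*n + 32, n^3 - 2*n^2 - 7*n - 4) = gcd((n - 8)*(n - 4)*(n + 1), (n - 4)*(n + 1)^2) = n^2 - 3*n - 4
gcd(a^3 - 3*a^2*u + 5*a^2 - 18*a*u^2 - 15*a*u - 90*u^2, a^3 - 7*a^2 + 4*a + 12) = 1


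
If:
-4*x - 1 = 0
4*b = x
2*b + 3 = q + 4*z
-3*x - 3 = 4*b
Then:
No Solution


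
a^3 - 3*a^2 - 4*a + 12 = (a - 3)*(a - 2)*(a + 2)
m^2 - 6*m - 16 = (m - 8)*(m + 2)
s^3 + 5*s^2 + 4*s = s*(s + 1)*(s + 4)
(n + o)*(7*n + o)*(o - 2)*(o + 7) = 7*n^2*o^2 + 35*n^2*o - 98*n^2 + 8*n*o^3 + 40*n*o^2 - 112*n*o + o^4 + 5*o^3 - 14*o^2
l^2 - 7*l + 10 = (l - 5)*(l - 2)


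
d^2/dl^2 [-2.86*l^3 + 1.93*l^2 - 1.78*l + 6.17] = 3.86 - 17.16*l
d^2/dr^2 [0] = 0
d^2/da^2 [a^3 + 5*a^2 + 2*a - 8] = 6*a + 10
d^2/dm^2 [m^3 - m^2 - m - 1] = 6*m - 2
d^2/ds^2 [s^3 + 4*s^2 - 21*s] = 6*s + 8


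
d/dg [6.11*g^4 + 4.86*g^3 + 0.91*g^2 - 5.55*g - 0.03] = 24.44*g^3 + 14.58*g^2 + 1.82*g - 5.55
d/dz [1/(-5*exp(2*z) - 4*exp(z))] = 2*(5*exp(z) + 2)*exp(-z)/(5*exp(z) + 4)^2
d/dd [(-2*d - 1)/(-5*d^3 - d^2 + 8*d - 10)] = (10*d^3 + 2*d^2 - 16*d - (2*d + 1)*(15*d^2 + 2*d - 8) + 20)/(5*d^3 + d^2 - 8*d + 10)^2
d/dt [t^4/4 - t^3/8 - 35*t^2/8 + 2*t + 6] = t^3 - 3*t^2/8 - 35*t/4 + 2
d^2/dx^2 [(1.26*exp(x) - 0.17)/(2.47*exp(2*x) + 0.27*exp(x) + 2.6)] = (7.687134*exp(4*x) - 4.988906*exp(3*x) - 48.890439*exp(2*x) + 3.470047*exp(x) + 8.63694)*exp(x)/(15.069223*exp(6*x) + 4.941729*exp(5*x) + 48.127209*exp(4*x) + 10.423323*exp(3*x) + 50.66022*exp(2*x) + 5.4756*exp(x) + 17.576)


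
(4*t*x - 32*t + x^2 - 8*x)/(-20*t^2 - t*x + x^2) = (x - 8)/(-5*t + x)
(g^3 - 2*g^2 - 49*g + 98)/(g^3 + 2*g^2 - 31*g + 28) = (g^2 - 9*g + 14)/(g^2 - 5*g + 4)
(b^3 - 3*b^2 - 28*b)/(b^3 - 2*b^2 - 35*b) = (b + 4)/(b + 5)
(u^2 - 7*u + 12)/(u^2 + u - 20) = (u - 3)/(u + 5)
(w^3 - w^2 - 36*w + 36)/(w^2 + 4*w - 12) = (w^2 - 7*w + 6)/(w - 2)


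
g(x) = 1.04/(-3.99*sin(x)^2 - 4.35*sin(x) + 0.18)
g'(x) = 1.04*(7.98*sin(x)*cos(x) + 4.35*cos(x))/(-3.99*sin(x)^2 - 4.35*sin(x) + 0.18)^2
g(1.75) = -0.13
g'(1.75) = -0.04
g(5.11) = 1.30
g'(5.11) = -1.90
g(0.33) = -0.63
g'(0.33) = 2.51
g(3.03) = -2.94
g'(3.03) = -43.23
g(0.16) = -1.69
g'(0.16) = 15.29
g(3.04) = -3.44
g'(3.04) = -58.45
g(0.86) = -0.19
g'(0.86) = 0.24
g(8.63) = -0.21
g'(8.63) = -0.30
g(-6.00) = -0.77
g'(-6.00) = 3.62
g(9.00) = -0.45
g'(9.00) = -1.38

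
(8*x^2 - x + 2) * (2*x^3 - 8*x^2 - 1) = 16*x^5 - 66*x^4 + 12*x^3 - 24*x^2 + x - 2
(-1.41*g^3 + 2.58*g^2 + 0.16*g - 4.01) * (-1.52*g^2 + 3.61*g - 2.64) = 2.1432*g^5 - 9.0117*g^4 + 12.793*g^3 - 0.1384*g^2 - 14.8985*g + 10.5864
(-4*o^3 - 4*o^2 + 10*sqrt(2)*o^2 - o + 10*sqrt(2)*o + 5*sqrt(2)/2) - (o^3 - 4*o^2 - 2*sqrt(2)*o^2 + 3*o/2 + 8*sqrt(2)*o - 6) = -5*o^3 + 12*sqrt(2)*o^2 - 5*o/2 + 2*sqrt(2)*o + 5*sqrt(2)/2 + 6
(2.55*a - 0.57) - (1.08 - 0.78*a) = 3.33*a - 1.65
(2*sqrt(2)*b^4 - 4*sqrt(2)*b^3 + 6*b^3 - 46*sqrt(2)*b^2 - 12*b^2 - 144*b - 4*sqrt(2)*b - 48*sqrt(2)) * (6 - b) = -2*sqrt(2)*b^5 - 6*b^4 + 16*sqrt(2)*b^4 + 22*sqrt(2)*b^3 + 48*b^3 - 272*sqrt(2)*b^2 + 72*b^2 - 864*b + 24*sqrt(2)*b - 288*sqrt(2)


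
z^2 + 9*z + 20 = (z + 4)*(z + 5)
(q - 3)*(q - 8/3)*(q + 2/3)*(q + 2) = q^4 - 3*q^3 - 52*q^2/9 + 124*q/9 + 32/3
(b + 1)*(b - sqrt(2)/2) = b^2 - sqrt(2)*b/2 + b - sqrt(2)/2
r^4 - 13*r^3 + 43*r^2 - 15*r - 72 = (r - 8)*(r - 3)^2*(r + 1)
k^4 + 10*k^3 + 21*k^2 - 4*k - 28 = (k - 1)*(k + 2)^2*(k + 7)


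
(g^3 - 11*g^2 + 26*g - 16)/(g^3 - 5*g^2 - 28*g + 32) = (g - 2)/(g + 4)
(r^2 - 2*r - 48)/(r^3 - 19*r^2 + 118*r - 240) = (r + 6)/(r^2 - 11*r + 30)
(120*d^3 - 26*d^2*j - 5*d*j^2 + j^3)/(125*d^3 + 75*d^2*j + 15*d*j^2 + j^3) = (24*d^2 - 10*d*j + j^2)/(25*d^2 + 10*d*j + j^2)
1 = 1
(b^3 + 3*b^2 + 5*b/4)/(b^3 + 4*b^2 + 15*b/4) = (2*b + 1)/(2*b + 3)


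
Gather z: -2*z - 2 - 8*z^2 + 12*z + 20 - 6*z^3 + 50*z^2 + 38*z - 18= -6*z^3 + 42*z^2 + 48*z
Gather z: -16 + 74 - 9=49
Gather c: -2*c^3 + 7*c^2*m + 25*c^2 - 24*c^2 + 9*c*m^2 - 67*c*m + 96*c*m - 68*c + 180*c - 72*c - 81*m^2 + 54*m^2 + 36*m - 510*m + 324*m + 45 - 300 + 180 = -2*c^3 + c^2*(7*m + 1) + c*(9*m^2 + 29*m + 40) - 27*m^2 - 150*m - 75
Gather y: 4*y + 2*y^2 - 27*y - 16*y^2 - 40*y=-14*y^2 - 63*y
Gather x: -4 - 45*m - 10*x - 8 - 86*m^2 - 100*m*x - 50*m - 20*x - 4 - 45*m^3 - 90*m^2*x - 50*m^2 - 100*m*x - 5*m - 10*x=-45*m^3 - 136*m^2 - 100*m + x*(-90*m^2 - 200*m - 40) - 16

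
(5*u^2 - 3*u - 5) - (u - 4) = 5*u^2 - 4*u - 1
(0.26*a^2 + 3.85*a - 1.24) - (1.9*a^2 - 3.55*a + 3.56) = -1.64*a^2 + 7.4*a - 4.8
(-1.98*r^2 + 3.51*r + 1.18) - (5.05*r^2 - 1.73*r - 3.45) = -7.03*r^2 + 5.24*r + 4.63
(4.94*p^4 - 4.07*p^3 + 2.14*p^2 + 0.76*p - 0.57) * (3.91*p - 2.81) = 19.3154*p^5 - 29.7951*p^4 + 19.8041*p^3 - 3.0418*p^2 - 4.3643*p + 1.6017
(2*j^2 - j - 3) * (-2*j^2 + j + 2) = -4*j^4 + 4*j^3 + 9*j^2 - 5*j - 6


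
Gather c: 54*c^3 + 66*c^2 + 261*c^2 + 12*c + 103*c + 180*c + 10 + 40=54*c^3 + 327*c^2 + 295*c + 50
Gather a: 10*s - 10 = 10*s - 10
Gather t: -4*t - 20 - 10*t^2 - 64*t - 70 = -10*t^2 - 68*t - 90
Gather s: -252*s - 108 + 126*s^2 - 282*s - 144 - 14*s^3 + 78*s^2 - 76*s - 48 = -14*s^3 + 204*s^2 - 610*s - 300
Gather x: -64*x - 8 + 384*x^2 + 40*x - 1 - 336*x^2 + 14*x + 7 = 48*x^2 - 10*x - 2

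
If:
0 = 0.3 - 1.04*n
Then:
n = 0.29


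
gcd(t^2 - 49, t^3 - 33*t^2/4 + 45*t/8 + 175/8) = t - 7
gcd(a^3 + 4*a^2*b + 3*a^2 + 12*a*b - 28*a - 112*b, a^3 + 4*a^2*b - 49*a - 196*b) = a^2 + 4*a*b + 7*a + 28*b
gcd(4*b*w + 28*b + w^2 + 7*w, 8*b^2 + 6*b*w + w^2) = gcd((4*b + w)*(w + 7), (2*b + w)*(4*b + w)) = 4*b + w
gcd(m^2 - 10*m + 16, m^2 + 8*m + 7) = 1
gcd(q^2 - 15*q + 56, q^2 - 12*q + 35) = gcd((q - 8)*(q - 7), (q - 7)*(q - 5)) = q - 7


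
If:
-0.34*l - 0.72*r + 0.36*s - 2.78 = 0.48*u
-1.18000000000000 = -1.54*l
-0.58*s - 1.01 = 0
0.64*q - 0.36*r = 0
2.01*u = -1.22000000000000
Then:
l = 0.77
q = -2.64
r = -4.69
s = -1.74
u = -0.61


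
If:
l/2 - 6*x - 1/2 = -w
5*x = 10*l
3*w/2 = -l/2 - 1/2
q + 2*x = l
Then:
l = -5/71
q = 15/71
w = -22/71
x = -10/71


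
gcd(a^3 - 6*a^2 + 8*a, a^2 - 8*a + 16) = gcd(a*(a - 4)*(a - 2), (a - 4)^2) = a - 4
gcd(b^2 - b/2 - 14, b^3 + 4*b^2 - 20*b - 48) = b - 4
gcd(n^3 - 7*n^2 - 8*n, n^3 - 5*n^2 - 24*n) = n^2 - 8*n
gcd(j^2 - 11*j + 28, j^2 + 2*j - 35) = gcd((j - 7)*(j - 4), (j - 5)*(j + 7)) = 1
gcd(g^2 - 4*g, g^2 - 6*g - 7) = 1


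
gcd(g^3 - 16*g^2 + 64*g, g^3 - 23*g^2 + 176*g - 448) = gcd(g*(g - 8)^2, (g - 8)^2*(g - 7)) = g^2 - 16*g + 64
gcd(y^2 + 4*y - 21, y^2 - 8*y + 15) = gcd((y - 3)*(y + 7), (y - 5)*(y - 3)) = y - 3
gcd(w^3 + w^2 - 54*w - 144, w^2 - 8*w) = w - 8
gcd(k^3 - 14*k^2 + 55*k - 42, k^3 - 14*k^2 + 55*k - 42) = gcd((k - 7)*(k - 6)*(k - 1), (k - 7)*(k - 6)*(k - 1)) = k^3 - 14*k^2 + 55*k - 42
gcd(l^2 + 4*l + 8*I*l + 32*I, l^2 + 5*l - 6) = 1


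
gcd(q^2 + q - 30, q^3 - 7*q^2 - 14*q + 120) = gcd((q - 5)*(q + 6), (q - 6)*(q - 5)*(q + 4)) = q - 5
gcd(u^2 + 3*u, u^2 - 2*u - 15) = u + 3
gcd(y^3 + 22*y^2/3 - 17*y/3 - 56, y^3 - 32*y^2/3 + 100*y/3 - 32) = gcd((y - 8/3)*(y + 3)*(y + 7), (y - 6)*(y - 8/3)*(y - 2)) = y - 8/3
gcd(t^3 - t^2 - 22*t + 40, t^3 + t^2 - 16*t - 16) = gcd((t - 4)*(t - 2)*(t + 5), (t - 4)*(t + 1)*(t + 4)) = t - 4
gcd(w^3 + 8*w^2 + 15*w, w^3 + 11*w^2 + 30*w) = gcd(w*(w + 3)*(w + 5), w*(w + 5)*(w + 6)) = w^2 + 5*w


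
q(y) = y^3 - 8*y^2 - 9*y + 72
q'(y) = 3*y^2 - 16*y - 9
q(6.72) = -46.28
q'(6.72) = 18.96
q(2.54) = 13.91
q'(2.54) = -30.29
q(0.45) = 66.42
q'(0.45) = -15.59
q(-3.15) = -10.29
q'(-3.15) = 71.17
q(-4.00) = -84.00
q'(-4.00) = 103.00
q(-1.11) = 70.77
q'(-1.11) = 12.46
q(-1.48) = 64.56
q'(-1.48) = 21.25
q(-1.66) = 60.32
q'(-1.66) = 25.83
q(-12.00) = -2700.00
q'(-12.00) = 615.00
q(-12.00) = -2700.00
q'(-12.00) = 615.00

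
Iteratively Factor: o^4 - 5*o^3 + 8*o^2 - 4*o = (o - 1)*(o^3 - 4*o^2 + 4*o) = (o - 2)*(o - 1)*(o^2 - 2*o) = o*(o - 2)*(o - 1)*(o - 2)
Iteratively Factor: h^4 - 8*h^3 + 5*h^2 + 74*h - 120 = (h - 4)*(h^3 - 4*h^2 - 11*h + 30) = (h - 4)*(h - 2)*(h^2 - 2*h - 15) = (h - 5)*(h - 4)*(h - 2)*(h + 3)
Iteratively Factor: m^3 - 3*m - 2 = (m - 2)*(m^2 + 2*m + 1) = (m - 2)*(m + 1)*(m + 1)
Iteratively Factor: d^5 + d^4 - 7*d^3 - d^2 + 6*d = (d + 1)*(d^4 - 7*d^2 + 6*d) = d*(d + 1)*(d^3 - 7*d + 6) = d*(d - 1)*(d + 1)*(d^2 + d - 6) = d*(d - 2)*(d - 1)*(d + 1)*(d + 3)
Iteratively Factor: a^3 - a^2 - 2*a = (a)*(a^2 - a - 2) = a*(a - 2)*(a + 1)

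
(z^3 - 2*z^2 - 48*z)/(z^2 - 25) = z*(z^2 - 2*z - 48)/(z^2 - 25)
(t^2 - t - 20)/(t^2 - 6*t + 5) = (t + 4)/(t - 1)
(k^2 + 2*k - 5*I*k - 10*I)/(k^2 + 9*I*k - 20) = (k^2 + k*(2 - 5*I) - 10*I)/(k^2 + 9*I*k - 20)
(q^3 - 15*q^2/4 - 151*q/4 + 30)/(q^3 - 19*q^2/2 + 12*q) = (4*q^2 + 17*q - 15)/(2*q*(2*q - 3))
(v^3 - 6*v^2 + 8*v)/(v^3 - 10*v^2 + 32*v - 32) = v/(v - 4)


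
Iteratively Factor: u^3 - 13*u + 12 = (u - 3)*(u^2 + 3*u - 4) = (u - 3)*(u - 1)*(u + 4)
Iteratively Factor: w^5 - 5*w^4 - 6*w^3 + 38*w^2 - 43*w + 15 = (w - 1)*(w^4 - 4*w^3 - 10*w^2 + 28*w - 15) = (w - 1)^2*(w^3 - 3*w^2 - 13*w + 15) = (w - 1)^2*(w + 3)*(w^2 - 6*w + 5) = (w - 5)*(w - 1)^2*(w + 3)*(w - 1)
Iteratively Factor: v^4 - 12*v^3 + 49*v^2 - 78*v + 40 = (v - 2)*(v^3 - 10*v^2 + 29*v - 20) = (v - 5)*(v - 2)*(v^2 - 5*v + 4) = (v - 5)*(v - 4)*(v - 2)*(v - 1)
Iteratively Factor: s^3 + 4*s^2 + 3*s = (s)*(s^2 + 4*s + 3) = s*(s + 3)*(s + 1)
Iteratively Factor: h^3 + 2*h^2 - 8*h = (h + 4)*(h^2 - 2*h) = (h - 2)*(h + 4)*(h)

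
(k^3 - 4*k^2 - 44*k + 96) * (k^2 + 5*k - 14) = k^5 + k^4 - 78*k^3 - 68*k^2 + 1096*k - 1344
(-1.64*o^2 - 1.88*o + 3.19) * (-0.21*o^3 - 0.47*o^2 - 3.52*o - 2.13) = 0.3444*o^5 + 1.1656*o^4 + 5.9865*o^3 + 8.6115*o^2 - 7.2244*o - 6.7947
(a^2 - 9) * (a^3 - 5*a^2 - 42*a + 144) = a^5 - 5*a^4 - 51*a^3 + 189*a^2 + 378*a - 1296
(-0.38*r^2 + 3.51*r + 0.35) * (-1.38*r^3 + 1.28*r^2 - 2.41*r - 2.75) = 0.5244*r^5 - 5.3302*r^4 + 4.9256*r^3 - 6.9661*r^2 - 10.496*r - 0.9625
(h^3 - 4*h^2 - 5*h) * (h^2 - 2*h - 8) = h^5 - 6*h^4 - 5*h^3 + 42*h^2 + 40*h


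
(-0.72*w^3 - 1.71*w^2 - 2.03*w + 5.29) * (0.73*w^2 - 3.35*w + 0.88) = -0.5256*w^5 + 1.1637*w^4 + 3.613*w^3 + 9.1574*w^2 - 19.5079*w + 4.6552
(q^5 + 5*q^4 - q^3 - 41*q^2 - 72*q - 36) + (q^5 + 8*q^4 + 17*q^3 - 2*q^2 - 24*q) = 2*q^5 + 13*q^4 + 16*q^3 - 43*q^2 - 96*q - 36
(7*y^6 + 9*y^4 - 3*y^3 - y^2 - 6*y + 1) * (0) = 0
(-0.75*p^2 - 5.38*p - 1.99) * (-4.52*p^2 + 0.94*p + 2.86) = 3.39*p^4 + 23.6126*p^3 + 1.7926*p^2 - 17.2574*p - 5.6914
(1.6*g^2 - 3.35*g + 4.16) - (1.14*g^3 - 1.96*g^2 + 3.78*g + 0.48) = -1.14*g^3 + 3.56*g^2 - 7.13*g + 3.68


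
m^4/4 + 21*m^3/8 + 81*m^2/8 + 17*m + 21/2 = (m/2 + 1)^2*(m + 3)*(m + 7/2)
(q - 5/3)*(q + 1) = q^2 - 2*q/3 - 5/3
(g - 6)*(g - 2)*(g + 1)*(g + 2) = g^4 - 5*g^3 - 10*g^2 + 20*g + 24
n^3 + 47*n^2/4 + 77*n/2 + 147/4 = (n + 7/4)*(n + 3)*(n + 7)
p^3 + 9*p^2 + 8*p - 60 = (p - 2)*(p + 5)*(p + 6)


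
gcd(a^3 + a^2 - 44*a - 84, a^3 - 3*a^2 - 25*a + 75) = 1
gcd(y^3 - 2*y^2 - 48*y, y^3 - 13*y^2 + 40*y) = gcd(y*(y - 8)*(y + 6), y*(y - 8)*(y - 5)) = y^2 - 8*y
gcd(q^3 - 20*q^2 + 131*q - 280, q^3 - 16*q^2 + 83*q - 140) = q^2 - 12*q + 35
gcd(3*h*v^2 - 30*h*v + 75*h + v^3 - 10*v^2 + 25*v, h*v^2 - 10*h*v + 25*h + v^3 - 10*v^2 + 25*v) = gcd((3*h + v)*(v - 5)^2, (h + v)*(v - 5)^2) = v^2 - 10*v + 25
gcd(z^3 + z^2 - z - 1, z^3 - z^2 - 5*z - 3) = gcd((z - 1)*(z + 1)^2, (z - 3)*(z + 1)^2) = z^2 + 2*z + 1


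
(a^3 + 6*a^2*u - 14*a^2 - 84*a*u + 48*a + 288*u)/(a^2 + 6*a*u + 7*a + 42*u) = (a^2 - 14*a + 48)/(a + 7)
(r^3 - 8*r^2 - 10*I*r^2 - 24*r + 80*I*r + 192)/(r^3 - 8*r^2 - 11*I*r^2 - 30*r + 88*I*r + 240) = (r - 4*I)/(r - 5*I)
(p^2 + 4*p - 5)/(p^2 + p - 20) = (p - 1)/(p - 4)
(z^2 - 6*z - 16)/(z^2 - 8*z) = (z + 2)/z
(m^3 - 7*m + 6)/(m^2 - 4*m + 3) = (m^2 + m - 6)/(m - 3)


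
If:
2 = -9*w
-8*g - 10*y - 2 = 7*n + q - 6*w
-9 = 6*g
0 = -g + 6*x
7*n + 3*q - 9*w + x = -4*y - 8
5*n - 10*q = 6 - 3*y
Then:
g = -3/2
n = -15275/6096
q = -6313/6096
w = -2/9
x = -1/4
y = 16607/6096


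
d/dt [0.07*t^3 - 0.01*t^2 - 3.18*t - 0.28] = 0.21*t^2 - 0.02*t - 3.18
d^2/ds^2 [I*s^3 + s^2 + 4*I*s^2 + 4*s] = 6*I*s + 2 + 8*I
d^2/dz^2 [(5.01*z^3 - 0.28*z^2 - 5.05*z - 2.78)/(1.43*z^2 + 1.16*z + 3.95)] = (-1.4210854715202e-14*z^5 - 62.8396200000001*z^3 + 113.115468*z^2 + 612.491916*z + 61.464924)/(2.924207*z^6 + 7.116252*z^5 + 30.004689*z^4 + 40.874456*z^3 + 82.880085*z^2 + 54.2967*z + 61.629875)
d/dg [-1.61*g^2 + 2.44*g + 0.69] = 2.44 - 3.22*g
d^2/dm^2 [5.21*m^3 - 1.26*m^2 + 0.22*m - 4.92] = 31.26*m - 2.52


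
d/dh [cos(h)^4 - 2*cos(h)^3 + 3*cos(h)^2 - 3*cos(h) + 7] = (-9*cos(h) + 3*cos(2*h) - cos(3*h) + 6)*sin(h)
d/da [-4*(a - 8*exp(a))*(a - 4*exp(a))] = 48*a*exp(a) - 8*a - 256*exp(2*a) + 48*exp(a)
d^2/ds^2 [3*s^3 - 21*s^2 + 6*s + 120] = 18*s - 42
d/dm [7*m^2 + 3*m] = 14*m + 3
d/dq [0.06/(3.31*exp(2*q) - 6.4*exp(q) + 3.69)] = (0.384 - 0.3972*exp(q))*exp(q)/(3.31*exp(2*q) - 6.4*exp(q) + 3.69)^2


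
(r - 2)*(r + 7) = r^2 + 5*r - 14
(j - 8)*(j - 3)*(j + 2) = j^3 - 9*j^2 + 2*j + 48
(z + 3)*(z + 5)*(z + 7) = z^3 + 15*z^2 + 71*z + 105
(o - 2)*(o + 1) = o^2 - o - 2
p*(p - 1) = p^2 - p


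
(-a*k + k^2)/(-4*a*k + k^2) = (a - k)/(4*a - k)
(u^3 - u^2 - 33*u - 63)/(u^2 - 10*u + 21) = (u^2 + 6*u + 9)/(u - 3)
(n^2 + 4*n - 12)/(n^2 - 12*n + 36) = (n^2 + 4*n - 12)/(n^2 - 12*n + 36)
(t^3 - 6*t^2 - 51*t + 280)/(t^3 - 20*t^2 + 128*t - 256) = (t^2 + 2*t - 35)/(t^2 - 12*t + 32)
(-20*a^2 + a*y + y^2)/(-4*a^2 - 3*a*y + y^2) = (5*a + y)/(a + y)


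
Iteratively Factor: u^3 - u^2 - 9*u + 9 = (u + 3)*(u^2 - 4*u + 3) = (u - 3)*(u + 3)*(u - 1)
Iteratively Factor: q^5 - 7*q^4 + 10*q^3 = (q - 2)*(q^4 - 5*q^3) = (q - 5)*(q - 2)*(q^3) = q*(q - 5)*(q - 2)*(q^2) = q^2*(q - 5)*(q - 2)*(q)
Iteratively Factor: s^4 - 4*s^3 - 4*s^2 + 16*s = (s - 4)*(s^3 - 4*s) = s*(s - 4)*(s^2 - 4) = s*(s - 4)*(s - 2)*(s + 2)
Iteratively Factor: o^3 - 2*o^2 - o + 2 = (o - 2)*(o^2 - 1) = (o - 2)*(o + 1)*(o - 1)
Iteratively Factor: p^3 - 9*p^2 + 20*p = (p - 5)*(p^2 - 4*p) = (p - 5)*(p - 4)*(p)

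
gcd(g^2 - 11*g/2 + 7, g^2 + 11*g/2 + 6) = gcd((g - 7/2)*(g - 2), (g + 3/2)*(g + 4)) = 1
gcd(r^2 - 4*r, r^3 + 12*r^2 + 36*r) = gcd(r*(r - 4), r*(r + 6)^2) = r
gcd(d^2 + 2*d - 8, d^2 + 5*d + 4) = d + 4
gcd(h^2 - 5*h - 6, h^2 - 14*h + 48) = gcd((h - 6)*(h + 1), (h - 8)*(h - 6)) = h - 6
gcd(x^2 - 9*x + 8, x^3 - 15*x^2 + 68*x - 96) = x - 8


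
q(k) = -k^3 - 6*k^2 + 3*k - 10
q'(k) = -3*k^2 - 12*k + 3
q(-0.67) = -14.40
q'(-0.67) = 9.69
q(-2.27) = -36.03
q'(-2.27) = 14.78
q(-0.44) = -12.40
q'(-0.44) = 7.70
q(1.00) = -14.00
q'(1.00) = -12.00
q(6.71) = -562.13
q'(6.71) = -212.59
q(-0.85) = -16.27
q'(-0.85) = 11.03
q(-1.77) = -28.56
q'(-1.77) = 14.84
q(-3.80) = -53.17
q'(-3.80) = 5.28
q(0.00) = -10.00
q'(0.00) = 3.00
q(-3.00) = -46.00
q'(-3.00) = 12.00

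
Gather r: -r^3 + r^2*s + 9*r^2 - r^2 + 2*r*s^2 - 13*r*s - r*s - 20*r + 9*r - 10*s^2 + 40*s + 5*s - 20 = -r^3 + r^2*(s + 8) + r*(2*s^2 - 14*s - 11) - 10*s^2 + 45*s - 20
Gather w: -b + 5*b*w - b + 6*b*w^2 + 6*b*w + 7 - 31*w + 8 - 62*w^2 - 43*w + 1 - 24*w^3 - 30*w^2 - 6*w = -2*b - 24*w^3 + w^2*(6*b - 92) + w*(11*b - 80) + 16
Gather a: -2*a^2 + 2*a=-2*a^2 + 2*a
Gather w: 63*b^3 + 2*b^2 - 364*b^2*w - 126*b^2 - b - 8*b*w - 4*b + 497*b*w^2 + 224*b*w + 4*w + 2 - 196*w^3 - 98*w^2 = 63*b^3 - 124*b^2 - 5*b - 196*w^3 + w^2*(497*b - 98) + w*(-364*b^2 + 216*b + 4) + 2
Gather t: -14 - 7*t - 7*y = -7*t - 7*y - 14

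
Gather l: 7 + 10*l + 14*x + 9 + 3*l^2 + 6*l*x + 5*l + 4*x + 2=3*l^2 + l*(6*x + 15) + 18*x + 18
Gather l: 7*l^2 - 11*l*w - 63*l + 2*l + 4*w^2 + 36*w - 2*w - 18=7*l^2 + l*(-11*w - 61) + 4*w^2 + 34*w - 18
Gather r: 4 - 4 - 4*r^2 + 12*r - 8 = -4*r^2 + 12*r - 8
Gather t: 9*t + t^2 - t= t^2 + 8*t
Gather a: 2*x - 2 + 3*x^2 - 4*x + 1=3*x^2 - 2*x - 1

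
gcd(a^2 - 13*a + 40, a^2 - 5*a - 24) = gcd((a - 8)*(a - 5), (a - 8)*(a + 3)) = a - 8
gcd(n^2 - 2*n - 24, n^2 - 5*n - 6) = n - 6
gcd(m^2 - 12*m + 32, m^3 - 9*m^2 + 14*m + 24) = m - 4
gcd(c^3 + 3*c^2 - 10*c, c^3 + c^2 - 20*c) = c^2 + 5*c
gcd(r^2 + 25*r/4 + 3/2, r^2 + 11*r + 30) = r + 6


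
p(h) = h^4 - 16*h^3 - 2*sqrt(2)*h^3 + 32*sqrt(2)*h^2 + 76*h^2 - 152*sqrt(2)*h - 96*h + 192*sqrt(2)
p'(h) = 4*h^3 - 48*h^2 - 6*sqrt(2)*h^2 + 64*sqrt(2)*h + 152*h - 152*sqrt(2) - 96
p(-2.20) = 1766.43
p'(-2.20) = -1160.46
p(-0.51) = 464.22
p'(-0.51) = -449.86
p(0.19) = 216.70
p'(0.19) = -266.90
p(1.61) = 13.33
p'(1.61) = -50.24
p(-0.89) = 658.23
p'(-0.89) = -574.36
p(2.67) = -1.88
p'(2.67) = 10.00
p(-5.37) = 9185.23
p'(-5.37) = -3861.51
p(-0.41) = 420.73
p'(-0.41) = -420.16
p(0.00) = 271.53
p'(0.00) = -310.96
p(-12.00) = 74735.27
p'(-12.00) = -18266.96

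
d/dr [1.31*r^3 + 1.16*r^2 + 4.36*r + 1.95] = 3.93*r^2 + 2.32*r + 4.36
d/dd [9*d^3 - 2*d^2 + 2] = d*(27*d - 4)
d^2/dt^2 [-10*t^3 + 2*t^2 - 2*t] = 4 - 60*t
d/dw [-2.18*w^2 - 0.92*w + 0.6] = -4.36*w - 0.92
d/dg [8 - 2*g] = -2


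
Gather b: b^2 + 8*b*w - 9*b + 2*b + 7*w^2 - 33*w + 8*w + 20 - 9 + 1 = b^2 + b*(8*w - 7) + 7*w^2 - 25*w + 12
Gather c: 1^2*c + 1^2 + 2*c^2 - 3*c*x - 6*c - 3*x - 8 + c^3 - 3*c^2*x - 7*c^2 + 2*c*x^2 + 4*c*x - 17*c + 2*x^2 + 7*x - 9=c^3 + c^2*(-3*x - 5) + c*(2*x^2 + x - 22) + 2*x^2 + 4*x - 16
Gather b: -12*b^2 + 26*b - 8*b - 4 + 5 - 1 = -12*b^2 + 18*b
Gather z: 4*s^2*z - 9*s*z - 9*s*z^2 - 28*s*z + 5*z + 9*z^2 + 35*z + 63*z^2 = z^2*(72 - 9*s) + z*(4*s^2 - 37*s + 40)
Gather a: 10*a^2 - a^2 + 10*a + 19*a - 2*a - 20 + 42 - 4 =9*a^2 + 27*a + 18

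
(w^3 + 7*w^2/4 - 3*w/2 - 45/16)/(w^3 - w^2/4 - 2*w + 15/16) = (2*w + 3)/(2*w - 1)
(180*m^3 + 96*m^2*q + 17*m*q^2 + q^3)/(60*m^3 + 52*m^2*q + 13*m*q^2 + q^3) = (6*m + q)/(2*m + q)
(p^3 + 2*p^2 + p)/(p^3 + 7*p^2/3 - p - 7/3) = 3*p*(p + 1)/(3*p^2 + 4*p - 7)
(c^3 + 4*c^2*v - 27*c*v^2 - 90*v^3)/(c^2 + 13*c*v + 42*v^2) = (c^2 - 2*c*v - 15*v^2)/(c + 7*v)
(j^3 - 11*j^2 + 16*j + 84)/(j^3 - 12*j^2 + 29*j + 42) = (j + 2)/(j + 1)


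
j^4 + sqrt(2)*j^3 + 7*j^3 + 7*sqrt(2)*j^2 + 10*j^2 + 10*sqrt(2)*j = j*(j + 2)*(j + 5)*(j + sqrt(2))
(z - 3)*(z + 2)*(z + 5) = z^3 + 4*z^2 - 11*z - 30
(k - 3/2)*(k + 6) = k^2 + 9*k/2 - 9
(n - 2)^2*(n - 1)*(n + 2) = n^4 - 3*n^3 - 2*n^2 + 12*n - 8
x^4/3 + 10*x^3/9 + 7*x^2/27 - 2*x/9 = x*(x/3 + 1)*(x - 1/3)*(x + 2/3)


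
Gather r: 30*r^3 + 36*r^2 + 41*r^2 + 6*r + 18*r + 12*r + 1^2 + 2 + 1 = 30*r^3 + 77*r^2 + 36*r + 4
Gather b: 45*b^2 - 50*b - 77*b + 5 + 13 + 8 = 45*b^2 - 127*b + 26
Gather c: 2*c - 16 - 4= 2*c - 20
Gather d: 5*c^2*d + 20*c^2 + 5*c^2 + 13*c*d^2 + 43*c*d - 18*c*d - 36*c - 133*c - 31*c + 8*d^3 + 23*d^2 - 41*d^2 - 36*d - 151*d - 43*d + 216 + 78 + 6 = 25*c^2 - 200*c + 8*d^3 + d^2*(13*c - 18) + d*(5*c^2 + 25*c - 230) + 300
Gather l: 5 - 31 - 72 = -98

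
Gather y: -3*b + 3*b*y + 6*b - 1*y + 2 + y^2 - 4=3*b + y^2 + y*(3*b - 1) - 2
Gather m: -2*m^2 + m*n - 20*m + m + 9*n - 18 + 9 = -2*m^2 + m*(n - 19) + 9*n - 9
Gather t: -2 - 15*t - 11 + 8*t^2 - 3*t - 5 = 8*t^2 - 18*t - 18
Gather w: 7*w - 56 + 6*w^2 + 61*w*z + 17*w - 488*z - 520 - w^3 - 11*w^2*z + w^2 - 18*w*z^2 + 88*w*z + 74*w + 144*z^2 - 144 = -w^3 + w^2*(7 - 11*z) + w*(-18*z^2 + 149*z + 98) + 144*z^2 - 488*z - 720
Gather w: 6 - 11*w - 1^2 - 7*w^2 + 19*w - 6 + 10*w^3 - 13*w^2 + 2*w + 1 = 10*w^3 - 20*w^2 + 10*w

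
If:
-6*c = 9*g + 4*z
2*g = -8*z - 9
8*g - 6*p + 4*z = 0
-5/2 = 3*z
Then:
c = 83/36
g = -7/6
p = -19/9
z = -5/6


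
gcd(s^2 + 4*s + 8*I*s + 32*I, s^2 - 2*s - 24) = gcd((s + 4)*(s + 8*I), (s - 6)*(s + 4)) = s + 4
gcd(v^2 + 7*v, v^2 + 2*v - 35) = v + 7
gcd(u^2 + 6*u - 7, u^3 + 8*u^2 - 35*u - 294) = u + 7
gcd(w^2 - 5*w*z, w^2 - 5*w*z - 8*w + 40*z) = -w + 5*z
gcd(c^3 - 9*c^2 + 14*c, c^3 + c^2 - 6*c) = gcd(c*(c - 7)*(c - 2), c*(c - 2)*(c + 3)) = c^2 - 2*c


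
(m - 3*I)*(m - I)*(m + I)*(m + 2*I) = m^4 - I*m^3 + 7*m^2 - I*m + 6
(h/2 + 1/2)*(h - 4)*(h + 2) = h^3/2 - h^2/2 - 5*h - 4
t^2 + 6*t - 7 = (t - 1)*(t + 7)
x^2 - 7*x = x*(x - 7)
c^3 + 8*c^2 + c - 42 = (c - 2)*(c + 3)*(c + 7)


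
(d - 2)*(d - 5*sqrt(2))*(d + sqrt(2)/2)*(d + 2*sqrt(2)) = d^4 - 5*sqrt(2)*d^3/2 - 2*d^3 - 23*d^2 + 5*sqrt(2)*d^2 - 10*sqrt(2)*d + 46*d + 20*sqrt(2)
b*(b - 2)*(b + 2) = b^3 - 4*b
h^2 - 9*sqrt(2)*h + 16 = (h - 8*sqrt(2))*(h - sqrt(2))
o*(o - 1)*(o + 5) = o^3 + 4*o^2 - 5*o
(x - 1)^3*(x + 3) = x^4 - 6*x^2 + 8*x - 3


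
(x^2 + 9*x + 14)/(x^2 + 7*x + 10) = (x + 7)/(x + 5)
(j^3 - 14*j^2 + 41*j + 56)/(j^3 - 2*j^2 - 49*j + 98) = (j^2 - 7*j - 8)/(j^2 + 5*j - 14)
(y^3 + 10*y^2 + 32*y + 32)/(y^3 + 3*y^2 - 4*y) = (y^2 + 6*y + 8)/(y*(y - 1))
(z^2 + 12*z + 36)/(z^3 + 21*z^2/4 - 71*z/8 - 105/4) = 8*(z + 6)/(8*z^2 - 6*z - 35)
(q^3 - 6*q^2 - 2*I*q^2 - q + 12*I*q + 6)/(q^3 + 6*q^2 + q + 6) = (q^2 - q*(6 + I) + 6*I)/(q^2 + q*(6 + I) + 6*I)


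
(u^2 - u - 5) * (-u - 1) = -u^3 + 6*u + 5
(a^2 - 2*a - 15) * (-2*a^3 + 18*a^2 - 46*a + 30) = -2*a^5 + 22*a^4 - 52*a^3 - 148*a^2 + 630*a - 450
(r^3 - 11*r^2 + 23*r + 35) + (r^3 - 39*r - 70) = 2*r^3 - 11*r^2 - 16*r - 35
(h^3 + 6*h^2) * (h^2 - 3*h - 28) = h^5 + 3*h^4 - 46*h^3 - 168*h^2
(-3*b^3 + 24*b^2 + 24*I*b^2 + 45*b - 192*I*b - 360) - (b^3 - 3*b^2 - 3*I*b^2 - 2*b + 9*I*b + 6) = -4*b^3 + 27*b^2 + 27*I*b^2 + 47*b - 201*I*b - 366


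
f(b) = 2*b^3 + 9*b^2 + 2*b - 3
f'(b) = 6*b^2 + 18*b + 2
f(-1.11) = 3.13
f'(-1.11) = -10.59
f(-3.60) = 13.13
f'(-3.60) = 14.96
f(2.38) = 79.70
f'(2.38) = 78.83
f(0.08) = -2.78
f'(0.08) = 3.48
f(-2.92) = 18.10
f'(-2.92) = 0.60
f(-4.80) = -26.42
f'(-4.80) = 53.84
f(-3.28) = 16.69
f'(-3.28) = 7.51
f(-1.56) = 8.19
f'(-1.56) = -11.48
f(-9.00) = -750.00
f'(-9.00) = 326.00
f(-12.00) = -2187.00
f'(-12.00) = 650.00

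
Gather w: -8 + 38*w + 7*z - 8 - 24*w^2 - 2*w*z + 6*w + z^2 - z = -24*w^2 + w*(44 - 2*z) + z^2 + 6*z - 16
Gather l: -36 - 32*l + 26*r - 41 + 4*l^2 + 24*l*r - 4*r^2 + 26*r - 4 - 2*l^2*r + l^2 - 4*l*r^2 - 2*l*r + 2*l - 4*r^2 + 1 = l^2*(5 - 2*r) + l*(-4*r^2 + 22*r - 30) - 8*r^2 + 52*r - 80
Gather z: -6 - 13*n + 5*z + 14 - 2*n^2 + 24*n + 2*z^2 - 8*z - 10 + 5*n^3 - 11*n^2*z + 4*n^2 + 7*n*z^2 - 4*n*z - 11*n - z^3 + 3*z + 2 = 5*n^3 + 2*n^2 - z^3 + z^2*(7*n + 2) + z*(-11*n^2 - 4*n)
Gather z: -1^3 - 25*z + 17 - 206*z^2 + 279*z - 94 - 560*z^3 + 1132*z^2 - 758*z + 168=-560*z^3 + 926*z^2 - 504*z + 90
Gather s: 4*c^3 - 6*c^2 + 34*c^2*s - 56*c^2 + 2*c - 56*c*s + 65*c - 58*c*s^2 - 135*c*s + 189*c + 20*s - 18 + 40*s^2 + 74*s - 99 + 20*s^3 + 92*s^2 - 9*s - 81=4*c^3 - 62*c^2 + 256*c + 20*s^3 + s^2*(132 - 58*c) + s*(34*c^2 - 191*c + 85) - 198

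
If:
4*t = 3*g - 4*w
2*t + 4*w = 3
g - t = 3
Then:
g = -3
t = -6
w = 15/4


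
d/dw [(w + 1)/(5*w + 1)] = -4/(5*w + 1)^2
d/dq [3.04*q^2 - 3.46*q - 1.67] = 6.08*q - 3.46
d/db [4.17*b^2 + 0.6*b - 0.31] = 8.34*b + 0.6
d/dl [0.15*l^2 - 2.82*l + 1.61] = 0.3*l - 2.82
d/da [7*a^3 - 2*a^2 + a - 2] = 21*a^2 - 4*a + 1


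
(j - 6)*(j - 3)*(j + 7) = j^3 - 2*j^2 - 45*j + 126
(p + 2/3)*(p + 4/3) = p^2 + 2*p + 8/9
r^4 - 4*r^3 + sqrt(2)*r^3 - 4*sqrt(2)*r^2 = r^2*(r - 4)*(r + sqrt(2))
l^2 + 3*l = l*(l + 3)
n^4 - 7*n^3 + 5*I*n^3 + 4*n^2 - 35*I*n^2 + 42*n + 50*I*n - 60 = (n - 5)*(n - 2)*(n + 2*I)*(n + 3*I)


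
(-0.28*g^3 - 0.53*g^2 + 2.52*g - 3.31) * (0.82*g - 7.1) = -0.2296*g^4 + 1.5534*g^3 + 5.8294*g^2 - 20.6062*g + 23.501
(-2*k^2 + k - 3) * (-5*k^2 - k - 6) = 10*k^4 - 3*k^3 + 26*k^2 - 3*k + 18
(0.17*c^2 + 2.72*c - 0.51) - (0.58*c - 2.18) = 0.17*c^2 + 2.14*c + 1.67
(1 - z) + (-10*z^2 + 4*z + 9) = -10*z^2 + 3*z + 10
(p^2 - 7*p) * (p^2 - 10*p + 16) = p^4 - 17*p^3 + 86*p^2 - 112*p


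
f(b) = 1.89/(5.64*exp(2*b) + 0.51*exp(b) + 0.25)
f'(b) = 1.89*(-11.28*exp(2*b) - 0.51*exp(b))/(5.64*exp(2*b) + 0.51*exp(b) + 0.25)^2 = (-21.3192*exp(b) - 0.9639)*exp(b)/(5.64*exp(2*b) + 0.51*exp(b) + 0.25)^2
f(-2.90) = 6.40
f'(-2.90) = -1.35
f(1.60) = 0.01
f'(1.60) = -0.03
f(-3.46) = 6.96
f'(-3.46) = -0.70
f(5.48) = 0.00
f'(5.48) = -0.00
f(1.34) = 0.02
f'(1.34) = -0.04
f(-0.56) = 0.79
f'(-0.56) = -1.32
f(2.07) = 0.01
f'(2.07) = -0.01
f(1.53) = 0.02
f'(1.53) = -0.03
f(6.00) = 0.00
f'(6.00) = 0.00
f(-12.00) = 7.56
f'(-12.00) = 0.00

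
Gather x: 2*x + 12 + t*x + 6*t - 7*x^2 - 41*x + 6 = 6*t - 7*x^2 + x*(t - 39) + 18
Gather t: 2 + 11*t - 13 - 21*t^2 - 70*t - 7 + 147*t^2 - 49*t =126*t^2 - 108*t - 18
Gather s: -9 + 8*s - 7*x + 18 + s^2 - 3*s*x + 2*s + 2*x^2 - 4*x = s^2 + s*(10 - 3*x) + 2*x^2 - 11*x + 9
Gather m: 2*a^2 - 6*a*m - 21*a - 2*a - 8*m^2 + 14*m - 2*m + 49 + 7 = 2*a^2 - 23*a - 8*m^2 + m*(12 - 6*a) + 56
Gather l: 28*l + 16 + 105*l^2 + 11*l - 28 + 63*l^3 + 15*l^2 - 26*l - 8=63*l^3 + 120*l^2 + 13*l - 20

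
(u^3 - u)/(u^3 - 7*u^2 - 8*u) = (u - 1)/(u - 8)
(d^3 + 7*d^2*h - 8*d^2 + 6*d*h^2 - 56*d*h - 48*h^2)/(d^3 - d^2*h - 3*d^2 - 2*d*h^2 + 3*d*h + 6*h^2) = (d^2 + 6*d*h - 8*d - 48*h)/(d^2 - 2*d*h - 3*d + 6*h)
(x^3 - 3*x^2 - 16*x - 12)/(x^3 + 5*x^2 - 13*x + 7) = (x^3 - 3*x^2 - 16*x - 12)/(x^3 + 5*x^2 - 13*x + 7)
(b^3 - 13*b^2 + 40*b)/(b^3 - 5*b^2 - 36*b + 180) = b*(b - 8)/(b^2 - 36)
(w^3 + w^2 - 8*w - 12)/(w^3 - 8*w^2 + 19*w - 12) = (w^2 + 4*w + 4)/(w^2 - 5*w + 4)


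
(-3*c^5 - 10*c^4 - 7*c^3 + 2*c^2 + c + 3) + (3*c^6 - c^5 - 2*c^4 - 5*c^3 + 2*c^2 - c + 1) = 3*c^6 - 4*c^5 - 12*c^4 - 12*c^3 + 4*c^2 + 4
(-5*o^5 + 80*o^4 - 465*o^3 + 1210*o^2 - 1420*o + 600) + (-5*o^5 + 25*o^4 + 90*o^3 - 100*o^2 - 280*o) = -10*o^5 + 105*o^4 - 375*o^3 + 1110*o^2 - 1700*o + 600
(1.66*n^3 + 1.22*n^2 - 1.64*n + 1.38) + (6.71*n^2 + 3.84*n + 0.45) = 1.66*n^3 + 7.93*n^2 + 2.2*n + 1.83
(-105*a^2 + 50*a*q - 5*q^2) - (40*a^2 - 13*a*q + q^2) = -145*a^2 + 63*a*q - 6*q^2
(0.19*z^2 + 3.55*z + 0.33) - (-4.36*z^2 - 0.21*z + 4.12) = 4.55*z^2 + 3.76*z - 3.79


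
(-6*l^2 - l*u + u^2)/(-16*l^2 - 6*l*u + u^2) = (-3*l + u)/(-8*l + u)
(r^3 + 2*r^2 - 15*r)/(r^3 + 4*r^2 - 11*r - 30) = r/(r + 2)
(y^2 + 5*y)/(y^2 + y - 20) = y/(y - 4)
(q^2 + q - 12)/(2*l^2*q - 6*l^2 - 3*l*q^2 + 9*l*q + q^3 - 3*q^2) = (q + 4)/(2*l^2 - 3*l*q + q^2)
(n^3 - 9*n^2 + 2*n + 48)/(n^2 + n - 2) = (n^2 - 11*n + 24)/(n - 1)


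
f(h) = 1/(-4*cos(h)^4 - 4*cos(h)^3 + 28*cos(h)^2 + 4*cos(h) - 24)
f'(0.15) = 37.03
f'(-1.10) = -0.08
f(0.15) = -2.78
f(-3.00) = -2.09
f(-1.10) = -0.06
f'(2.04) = -0.05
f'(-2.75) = 1.38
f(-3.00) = -2.09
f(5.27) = -0.07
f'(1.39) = 0.03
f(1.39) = -0.04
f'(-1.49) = -0.02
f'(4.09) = 0.09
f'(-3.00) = 29.35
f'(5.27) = -0.11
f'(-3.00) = 29.35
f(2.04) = -0.05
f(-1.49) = -0.04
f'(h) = (-16*sin(h)*cos(h)^3 - 12*sin(h)*cos(h)^2 + 56*sin(h)*cos(h) + 4*sin(h))/(-4*cos(h)^4 - 4*cos(h)^3 + 28*cos(h)^2 + 4*cos(h) - 24)^2 = (-4*cos(h)^3 - 3*cos(h)^2 + 14*cos(h) + 1)/(4*(cos(h) - 2)^2*(cos(h) + 3)^2*sin(h)^3)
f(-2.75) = -0.28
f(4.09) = -0.06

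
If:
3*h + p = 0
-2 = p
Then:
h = 2/3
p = -2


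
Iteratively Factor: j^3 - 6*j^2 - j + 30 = (j - 5)*(j^2 - j - 6) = (j - 5)*(j - 3)*(j + 2)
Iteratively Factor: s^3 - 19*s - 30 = (s + 3)*(s^2 - 3*s - 10) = (s + 2)*(s + 3)*(s - 5)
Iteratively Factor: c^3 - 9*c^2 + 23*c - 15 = (c - 1)*(c^2 - 8*c + 15) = (c - 3)*(c - 1)*(c - 5)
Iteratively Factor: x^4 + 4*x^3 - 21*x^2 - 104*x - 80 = (x - 5)*(x^3 + 9*x^2 + 24*x + 16) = (x - 5)*(x + 4)*(x^2 + 5*x + 4) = (x - 5)*(x + 4)^2*(x + 1)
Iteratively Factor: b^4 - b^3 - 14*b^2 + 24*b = (b - 3)*(b^3 + 2*b^2 - 8*b) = (b - 3)*(b - 2)*(b^2 + 4*b) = b*(b - 3)*(b - 2)*(b + 4)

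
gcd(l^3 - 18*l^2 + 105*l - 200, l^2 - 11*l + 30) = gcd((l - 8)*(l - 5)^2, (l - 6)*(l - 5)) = l - 5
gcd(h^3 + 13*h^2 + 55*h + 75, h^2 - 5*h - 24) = h + 3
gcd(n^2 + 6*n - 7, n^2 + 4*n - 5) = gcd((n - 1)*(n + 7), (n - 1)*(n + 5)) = n - 1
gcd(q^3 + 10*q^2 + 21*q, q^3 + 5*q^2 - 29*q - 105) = q^2 + 10*q + 21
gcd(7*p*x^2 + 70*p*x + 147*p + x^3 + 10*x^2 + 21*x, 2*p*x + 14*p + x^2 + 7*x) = x + 7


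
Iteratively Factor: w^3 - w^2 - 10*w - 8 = (w + 2)*(w^2 - 3*w - 4) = (w - 4)*(w + 2)*(w + 1)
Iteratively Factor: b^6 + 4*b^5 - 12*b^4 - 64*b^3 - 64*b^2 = (b - 4)*(b^5 + 8*b^4 + 20*b^3 + 16*b^2) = (b - 4)*(b + 2)*(b^4 + 6*b^3 + 8*b^2) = (b - 4)*(b + 2)*(b + 4)*(b^3 + 2*b^2) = b*(b - 4)*(b + 2)*(b + 4)*(b^2 + 2*b) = b^2*(b - 4)*(b + 2)*(b + 4)*(b + 2)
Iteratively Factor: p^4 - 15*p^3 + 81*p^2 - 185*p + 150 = (p - 3)*(p^3 - 12*p^2 + 45*p - 50) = (p - 5)*(p - 3)*(p^2 - 7*p + 10) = (p - 5)^2*(p - 3)*(p - 2)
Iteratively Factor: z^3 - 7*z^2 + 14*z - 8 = (z - 2)*(z^2 - 5*z + 4) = (z - 2)*(z - 1)*(z - 4)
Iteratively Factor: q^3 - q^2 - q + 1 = (q + 1)*(q^2 - 2*q + 1) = (q - 1)*(q + 1)*(q - 1)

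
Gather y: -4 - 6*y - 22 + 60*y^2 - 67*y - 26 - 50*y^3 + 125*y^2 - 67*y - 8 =-50*y^3 + 185*y^2 - 140*y - 60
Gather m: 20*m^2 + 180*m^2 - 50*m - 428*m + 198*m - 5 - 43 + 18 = 200*m^2 - 280*m - 30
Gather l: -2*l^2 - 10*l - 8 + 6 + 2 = -2*l^2 - 10*l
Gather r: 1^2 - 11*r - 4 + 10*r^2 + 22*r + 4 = 10*r^2 + 11*r + 1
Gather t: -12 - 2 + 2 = -12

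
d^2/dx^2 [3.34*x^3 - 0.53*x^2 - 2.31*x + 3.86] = 20.04*x - 1.06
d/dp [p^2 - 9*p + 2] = 2*p - 9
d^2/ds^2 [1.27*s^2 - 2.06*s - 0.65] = 2.54000000000000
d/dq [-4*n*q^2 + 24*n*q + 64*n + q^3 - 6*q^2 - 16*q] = -8*n*q + 24*n + 3*q^2 - 12*q - 16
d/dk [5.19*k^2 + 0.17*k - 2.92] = 10.38*k + 0.17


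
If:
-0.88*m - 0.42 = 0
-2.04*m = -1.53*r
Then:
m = -0.48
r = -0.64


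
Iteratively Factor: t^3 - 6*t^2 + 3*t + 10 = (t - 5)*(t^2 - t - 2) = (t - 5)*(t - 2)*(t + 1)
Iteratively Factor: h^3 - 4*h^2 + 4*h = (h)*(h^2 - 4*h + 4) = h*(h - 2)*(h - 2)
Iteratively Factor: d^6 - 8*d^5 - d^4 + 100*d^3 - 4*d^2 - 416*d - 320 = (d + 1)*(d^5 - 9*d^4 + 8*d^3 + 92*d^2 - 96*d - 320) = (d - 4)*(d + 1)*(d^4 - 5*d^3 - 12*d^2 + 44*d + 80) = (d - 5)*(d - 4)*(d + 1)*(d^3 - 12*d - 16) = (d - 5)*(d - 4)*(d + 1)*(d + 2)*(d^2 - 2*d - 8) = (d - 5)*(d - 4)^2*(d + 1)*(d + 2)*(d + 2)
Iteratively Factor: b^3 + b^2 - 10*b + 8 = (b + 4)*(b^2 - 3*b + 2) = (b - 2)*(b + 4)*(b - 1)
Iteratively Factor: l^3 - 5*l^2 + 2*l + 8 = (l - 4)*(l^2 - l - 2) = (l - 4)*(l - 2)*(l + 1)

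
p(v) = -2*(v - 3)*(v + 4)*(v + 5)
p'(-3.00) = 32.00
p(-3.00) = 24.00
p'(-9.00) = -256.00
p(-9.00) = 480.00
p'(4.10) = -185.26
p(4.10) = -162.16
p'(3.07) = -116.23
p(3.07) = -7.99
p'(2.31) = -73.46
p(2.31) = 63.65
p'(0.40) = 3.44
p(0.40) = 123.55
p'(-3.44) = 25.56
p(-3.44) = 11.25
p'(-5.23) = -24.60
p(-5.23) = 4.66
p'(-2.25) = 37.62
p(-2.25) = 50.53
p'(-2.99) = 32.12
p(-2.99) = 24.32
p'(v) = -2*(v - 3)*(v + 4) - 2*(v - 3)*(v + 5) - 2*(v + 4)*(v + 5) = -6*v^2 - 24*v + 14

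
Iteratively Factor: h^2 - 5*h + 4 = (h - 1)*(h - 4)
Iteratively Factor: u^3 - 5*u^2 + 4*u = (u - 4)*(u^2 - u) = (u - 4)*(u - 1)*(u)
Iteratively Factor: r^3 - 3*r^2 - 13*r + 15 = (r + 3)*(r^2 - 6*r + 5) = (r - 5)*(r + 3)*(r - 1)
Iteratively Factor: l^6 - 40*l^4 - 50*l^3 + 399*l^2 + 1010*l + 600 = (l + 4)*(l^5 - 4*l^4 - 24*l^3 + 46*l^2 + 215*l + 150) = (l - 5)*(l + 4)*(l^4 + l^3 - 19*l^2 - 49*l - 30) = (l - 5)^2*(l + 4)*(l^3 + 6*l^2 + 11*l + 6) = (l - 5)^2*(l + 2)*(l + 4)*(l^2 + 4*l + 3) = (l - 5)^2*(l + 2)*(l + 3)*(l + 4)*(l + 1)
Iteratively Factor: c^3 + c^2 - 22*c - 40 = (c + 4)*(c^2 - 3*c - 10) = (c - 5)*(c + 4)*(c + 2)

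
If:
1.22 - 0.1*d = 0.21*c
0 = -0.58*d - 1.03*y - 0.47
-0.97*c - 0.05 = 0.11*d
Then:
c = -1.88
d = 16.16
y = -9.55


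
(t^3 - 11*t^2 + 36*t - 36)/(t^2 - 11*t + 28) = (t^3 - 11*t^2 + 36*t - 36)/(t^2 - 11*t + 28)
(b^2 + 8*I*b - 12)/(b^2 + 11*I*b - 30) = (b + 2*I)/(b + 5*I)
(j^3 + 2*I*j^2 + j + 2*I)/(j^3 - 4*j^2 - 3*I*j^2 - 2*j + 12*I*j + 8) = (j^2 + 3*I*j - 2)/(j^2 - 2*j*(2 + I) + 8*I)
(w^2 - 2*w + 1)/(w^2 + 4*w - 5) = (w - 1)/(w + 5)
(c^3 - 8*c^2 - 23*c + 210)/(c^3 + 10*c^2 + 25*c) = (c^2 - 13*c + 42)/(c*(c + 5))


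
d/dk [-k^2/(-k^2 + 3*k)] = -3/(k - 3)^2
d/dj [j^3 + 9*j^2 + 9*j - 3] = 3*j^2 + 18*j + 9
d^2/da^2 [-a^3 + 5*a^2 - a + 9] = 10 - 6*a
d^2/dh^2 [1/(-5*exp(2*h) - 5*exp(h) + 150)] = (-2*(2*exp(h) + 1)^2*exp(h) + (4*exp(h) + 1)*(exp(2*h) + exp(h) - 30))*exp(h)/(5*(exp(2*h) + exp(h) - 30)^3)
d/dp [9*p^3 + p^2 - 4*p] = 27*p^2 + 2*p - 4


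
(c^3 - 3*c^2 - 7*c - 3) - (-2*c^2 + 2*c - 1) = c^3 - c^2 - 9*c - 2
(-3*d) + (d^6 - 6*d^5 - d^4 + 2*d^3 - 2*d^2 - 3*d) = d^6 - 6*d^5 - d^4 + 2*d^3 - 2*d^2 - 6*d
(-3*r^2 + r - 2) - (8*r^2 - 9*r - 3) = -11*r^2 + 10*r + 1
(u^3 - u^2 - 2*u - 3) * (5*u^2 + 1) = 5*u^5 - 5*u^4 - 9*u^3 - 16*u^2 - 2*u - 3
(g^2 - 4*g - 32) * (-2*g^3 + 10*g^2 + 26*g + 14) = -2*g^5 + 18*g^4 + 50*g^3 - 410*g^2 - 888*g - 448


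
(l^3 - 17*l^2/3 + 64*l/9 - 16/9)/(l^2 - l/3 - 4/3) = (3*l^2 - 13*l + 4)/(3*(l + 1))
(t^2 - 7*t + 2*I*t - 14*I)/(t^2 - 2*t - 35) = (t + 2*I)/(t + 5)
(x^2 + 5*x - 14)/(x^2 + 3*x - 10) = (x + 7)/(x + 5)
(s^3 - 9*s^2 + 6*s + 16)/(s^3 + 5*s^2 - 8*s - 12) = (s - 8)/(s + 6)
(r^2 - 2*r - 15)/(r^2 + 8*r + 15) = (r - 5)/(r + 5)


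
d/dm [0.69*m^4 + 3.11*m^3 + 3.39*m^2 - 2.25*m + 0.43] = 2.76*m^3 + 9.33*m^2 + 6.78*m - 2.25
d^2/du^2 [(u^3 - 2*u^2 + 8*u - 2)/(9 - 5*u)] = 2*(-25*u^3 + 135*u^2 - 243*u - 148)/(125*u^3 - 675*u^2 + 1215*u - 729)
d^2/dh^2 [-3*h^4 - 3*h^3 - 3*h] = 18*h*(-2*h - 1)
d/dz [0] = 0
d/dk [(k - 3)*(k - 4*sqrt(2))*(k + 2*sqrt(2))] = 3*k^2 - 6*k - 4*sqrt(2)*k - 16 + 6*sqrt(2)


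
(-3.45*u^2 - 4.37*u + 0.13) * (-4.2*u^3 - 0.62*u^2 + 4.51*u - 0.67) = 14.49*u^5 + 20.493*u^4 - 13.3961*u^3 - 17.4778*u^2 + 3.5142*u - 0.0871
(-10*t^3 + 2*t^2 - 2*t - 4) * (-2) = 20*t^3 - 4*t^2 + 4*t + 8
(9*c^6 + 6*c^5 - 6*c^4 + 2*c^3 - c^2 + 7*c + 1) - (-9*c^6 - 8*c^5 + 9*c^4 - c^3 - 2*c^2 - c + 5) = 18*c^6 + 14*c^5 - 15*c^4 + 3*c^3 + c^2 + 8*c - 4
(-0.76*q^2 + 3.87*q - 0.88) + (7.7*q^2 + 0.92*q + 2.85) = 6.94*q^2 + 4.79*q + 1.97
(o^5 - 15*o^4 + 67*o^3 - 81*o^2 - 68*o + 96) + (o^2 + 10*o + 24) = o^5 - 15*o^4 + 67*o^3 - 80*o^2 - 58*o + 120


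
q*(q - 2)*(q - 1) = q^3 - 3*q^2 + 2*q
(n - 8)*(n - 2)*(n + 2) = n^3 - 8*n^2 - 4*n + 32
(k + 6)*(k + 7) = k^2 + 13*k + 42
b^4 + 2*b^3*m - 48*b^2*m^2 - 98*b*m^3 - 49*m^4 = (b - 7*m)*(b + m)^2*(b + 7*m)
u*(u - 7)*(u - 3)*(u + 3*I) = u^4 - 10*u^3 + 3*I*u^3 + 21*u^2 - 30*I*u^2 + 63*I*u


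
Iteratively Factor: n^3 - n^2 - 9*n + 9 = (n - 1)*(n^2 - 9) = (n - 1)*(n + 3)*(n - 3)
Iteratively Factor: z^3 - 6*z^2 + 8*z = (z - 2)*(z^2 - 4*z) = (z - 4)*(z - 2)*(z)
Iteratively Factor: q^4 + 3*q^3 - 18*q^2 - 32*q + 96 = (q - 2)*(q^3 + 5*q^2 - 8*q - 48) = (q - 3)*(q - 2)*(q^2 + 8*q + 16) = (q - 3)*(q - 2)*(q + 4)*(q + 4)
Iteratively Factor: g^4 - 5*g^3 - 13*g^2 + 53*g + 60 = (g - 5)*(g^3 - 13*g - 12) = (g - 5)*(g + 1)*(g^2 - g - 12) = (g - 5)*(g + 1)*(g + 3)*(g - 4)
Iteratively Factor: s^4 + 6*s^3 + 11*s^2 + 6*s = (s + 1)*(s^3 + 5*s^2 + 6*s) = (s + 1)*(s + 2)*(s^2 + 3*s) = (s + 1)*(s + 2)*(s + 3)*(s)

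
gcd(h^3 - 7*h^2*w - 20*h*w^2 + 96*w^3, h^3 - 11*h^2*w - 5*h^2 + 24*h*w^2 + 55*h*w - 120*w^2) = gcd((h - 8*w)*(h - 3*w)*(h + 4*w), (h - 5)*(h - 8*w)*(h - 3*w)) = h^2 - 11*h*w + 24*w^2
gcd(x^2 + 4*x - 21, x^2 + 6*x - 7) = x + 7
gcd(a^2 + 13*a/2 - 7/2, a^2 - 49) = a + 7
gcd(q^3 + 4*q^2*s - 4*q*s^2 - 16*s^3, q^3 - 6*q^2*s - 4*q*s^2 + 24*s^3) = q^2 - 4*s^2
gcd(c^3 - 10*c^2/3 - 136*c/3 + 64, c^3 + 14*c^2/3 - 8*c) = c^2 + 14*c/3 - 8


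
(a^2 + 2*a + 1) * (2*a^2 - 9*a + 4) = 2*a^4 - 5*a^3 - 12*a^2 - a + 4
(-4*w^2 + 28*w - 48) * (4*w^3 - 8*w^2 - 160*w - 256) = -16*w^5 + 144*w^4 + 224*w^3 - 3072*w^2 + 512*w + 12288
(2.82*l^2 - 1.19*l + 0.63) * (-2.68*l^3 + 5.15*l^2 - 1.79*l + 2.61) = -7.5576*l^5 + 17.7122*l^4 - 12.8647*l^3 + 12.7348*l^2 - 4.2336*l + 1.6443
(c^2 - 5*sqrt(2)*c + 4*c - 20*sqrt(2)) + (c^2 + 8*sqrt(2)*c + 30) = 2*c^2 + 4*c + 3*sqrt(2)*c - 20*sqrt(2) + 30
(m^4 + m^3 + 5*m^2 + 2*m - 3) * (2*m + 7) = 2*m^5 + 9*m^4 + 17*m^3 + 39*m^2 + 8*m - 21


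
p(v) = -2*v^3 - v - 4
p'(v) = -6*v^2 - 1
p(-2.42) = 26.76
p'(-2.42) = -36.14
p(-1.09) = -0.32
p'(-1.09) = -8.13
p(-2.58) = 32.93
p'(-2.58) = -40.94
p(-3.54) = 88.26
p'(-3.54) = -76.19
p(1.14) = -8.10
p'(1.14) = -8.80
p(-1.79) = 9.26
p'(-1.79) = -20.22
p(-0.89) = -1.70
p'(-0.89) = -5.75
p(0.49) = -4.73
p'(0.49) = -2.44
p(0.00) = -4.00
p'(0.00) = -1.00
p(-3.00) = 53.00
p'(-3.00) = -55.00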